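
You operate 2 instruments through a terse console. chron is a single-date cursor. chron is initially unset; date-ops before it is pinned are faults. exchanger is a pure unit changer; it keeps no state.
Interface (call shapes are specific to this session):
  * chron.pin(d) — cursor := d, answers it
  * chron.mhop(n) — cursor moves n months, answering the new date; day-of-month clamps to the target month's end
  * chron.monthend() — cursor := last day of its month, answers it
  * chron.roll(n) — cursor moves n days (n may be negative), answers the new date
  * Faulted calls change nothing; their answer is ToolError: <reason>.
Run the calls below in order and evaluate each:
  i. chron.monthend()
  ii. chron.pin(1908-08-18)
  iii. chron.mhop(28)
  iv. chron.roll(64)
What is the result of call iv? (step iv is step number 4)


CALL chron.monthend[]
RET  ToolError: no date set
CALL chron.pin[d='1908-08-18']
RET  1908-08-18
CALL chron.mhop[n='28']
RET  1910-12-18
CALL chron.roll[n='64']
RET  1911-02-20

Answer: 1911-02-20


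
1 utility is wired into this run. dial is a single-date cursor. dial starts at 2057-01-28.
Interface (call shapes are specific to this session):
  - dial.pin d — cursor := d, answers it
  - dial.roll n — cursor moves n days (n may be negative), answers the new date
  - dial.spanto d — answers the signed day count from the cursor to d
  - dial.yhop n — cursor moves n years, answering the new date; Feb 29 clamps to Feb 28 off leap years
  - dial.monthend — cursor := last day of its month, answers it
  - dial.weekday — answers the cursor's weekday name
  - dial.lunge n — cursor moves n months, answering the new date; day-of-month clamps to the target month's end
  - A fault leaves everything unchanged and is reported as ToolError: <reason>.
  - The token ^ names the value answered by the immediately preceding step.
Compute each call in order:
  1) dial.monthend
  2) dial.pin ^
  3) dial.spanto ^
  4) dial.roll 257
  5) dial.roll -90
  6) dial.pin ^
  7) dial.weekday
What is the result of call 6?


==> dial.monthend()
<== 2057-01-31
==> dial.pin(d→^)
<== 2057-01-31
==> dial.spanto(d→^)
<== 0
==> dial.roll(n→257)
<== 2057-10-15
==> dial.roll(n→-90)
<== 2057-07-17
==> dial.pin(d→^)
<== 2057-07-17
==> dial.weekday()
<== Tuesday

Answer: 2057-07-17


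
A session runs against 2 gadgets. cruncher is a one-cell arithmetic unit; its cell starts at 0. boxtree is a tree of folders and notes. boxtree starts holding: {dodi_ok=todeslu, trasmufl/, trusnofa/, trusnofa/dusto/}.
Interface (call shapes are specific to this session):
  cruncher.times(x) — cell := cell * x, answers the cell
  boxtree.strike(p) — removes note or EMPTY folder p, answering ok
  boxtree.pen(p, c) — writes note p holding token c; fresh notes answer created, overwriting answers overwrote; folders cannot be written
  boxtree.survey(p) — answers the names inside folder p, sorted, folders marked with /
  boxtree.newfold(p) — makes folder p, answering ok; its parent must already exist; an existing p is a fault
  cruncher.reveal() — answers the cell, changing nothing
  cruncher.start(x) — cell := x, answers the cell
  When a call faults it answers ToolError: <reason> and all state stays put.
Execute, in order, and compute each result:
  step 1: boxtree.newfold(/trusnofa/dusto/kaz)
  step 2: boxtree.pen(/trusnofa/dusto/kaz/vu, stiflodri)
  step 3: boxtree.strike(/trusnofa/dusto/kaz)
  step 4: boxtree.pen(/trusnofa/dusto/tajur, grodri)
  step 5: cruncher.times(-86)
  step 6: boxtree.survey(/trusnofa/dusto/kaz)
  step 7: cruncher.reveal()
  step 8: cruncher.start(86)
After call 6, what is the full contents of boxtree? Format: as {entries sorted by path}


Answer: {dodi_ok=todeslu, trasmufl/, trusnofa/, trusnofa/dusto/, trusnofa/dusto/kaz/, trusnofa/dusto/kaz/vu=stiflodri, trusnofa/dusto/tajur=grodri}

Derivation:
[in] newfold /trusnofa/dusto/kaz
[out] ok
[in] pen /trusnofa/dusto/kaz/vu stiflodri
[out] created
[in] strike /trusnofa/dusto/kaz
[out] ToolError: not empty
[in] pen /trusnofa/dusto/tajur grodri
[out] created
[in] times -86
[out] 0
[in] survey /trusnofa/dusto/kaz
[out] [vu]
[in] reveal
[out] 0
[in] start 86
[out] 86


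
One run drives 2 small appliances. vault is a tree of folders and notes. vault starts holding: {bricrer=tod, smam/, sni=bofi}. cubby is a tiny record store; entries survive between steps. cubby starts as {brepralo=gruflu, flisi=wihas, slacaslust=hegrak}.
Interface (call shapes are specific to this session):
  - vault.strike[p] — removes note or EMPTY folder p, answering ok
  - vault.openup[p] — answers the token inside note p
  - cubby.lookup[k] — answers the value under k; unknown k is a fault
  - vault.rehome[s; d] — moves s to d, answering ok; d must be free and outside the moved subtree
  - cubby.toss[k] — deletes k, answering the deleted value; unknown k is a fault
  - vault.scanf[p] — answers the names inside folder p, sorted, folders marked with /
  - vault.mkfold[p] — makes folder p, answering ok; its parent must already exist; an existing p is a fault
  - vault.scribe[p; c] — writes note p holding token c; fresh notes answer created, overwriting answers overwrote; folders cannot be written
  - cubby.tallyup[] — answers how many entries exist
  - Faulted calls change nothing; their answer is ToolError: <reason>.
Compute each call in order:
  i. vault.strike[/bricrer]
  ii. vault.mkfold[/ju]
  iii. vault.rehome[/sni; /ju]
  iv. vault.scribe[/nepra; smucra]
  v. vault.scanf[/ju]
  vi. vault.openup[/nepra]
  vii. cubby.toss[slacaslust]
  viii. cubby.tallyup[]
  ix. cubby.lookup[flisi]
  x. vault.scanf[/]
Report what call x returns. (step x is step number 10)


Answer: [ju/, nepra, smam/, sni]

Derivation:
Do: vault.strike[p=/bricrer]
See: ok
Do: vault.mkfold[p=/ju]
See: ok
Do: vault.rehome[s=/sni; d=/ju]
See: ToolError: exists
Do: vault.scribe[p=/nepra; c=smucra]
See: created
Do: vault.scanf[p=/ju]
See: []
Do: vault.openup[p=/nepra]
See: smucra
Do: cubby.toss[k=slacaslust]
See: hegrak
Do: cubby.tallyup[]
See: 2
Do: cubby.lookup[k=flisi]
See: wihas
Do: vault.scanf[p=/]
See: [ju/, nepra, smam/, sni]


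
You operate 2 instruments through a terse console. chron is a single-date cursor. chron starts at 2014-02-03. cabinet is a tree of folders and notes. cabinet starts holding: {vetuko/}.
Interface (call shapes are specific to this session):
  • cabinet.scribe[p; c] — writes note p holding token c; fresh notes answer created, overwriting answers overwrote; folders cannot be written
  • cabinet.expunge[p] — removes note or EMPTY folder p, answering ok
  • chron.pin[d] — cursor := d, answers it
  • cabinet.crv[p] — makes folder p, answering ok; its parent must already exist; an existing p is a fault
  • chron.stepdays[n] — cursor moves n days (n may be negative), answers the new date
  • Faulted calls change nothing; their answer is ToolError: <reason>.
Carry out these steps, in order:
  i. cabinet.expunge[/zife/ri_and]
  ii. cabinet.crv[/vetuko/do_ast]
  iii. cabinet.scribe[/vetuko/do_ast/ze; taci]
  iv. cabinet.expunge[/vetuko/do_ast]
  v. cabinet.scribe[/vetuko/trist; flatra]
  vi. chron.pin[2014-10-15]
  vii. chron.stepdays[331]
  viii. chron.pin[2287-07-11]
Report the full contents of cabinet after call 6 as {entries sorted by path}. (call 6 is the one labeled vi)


$ expunge p: /zife/ri_and
:: ToolError: not found
$ crv p: /vetuko/do_ast
:: ok
$ scribe p: /vetuko/do_ast/ze c: taci
:: created
$ expunge p: /vetuko/do_ast
:: ToolError: not empty
$ scribe p: /vetuko/trist c: flatra
:: created
$ pin d: 2014-10-15
:: 2014-10-15
$ stepdays n: 331
:: 2015-09-11
$ pin d: 2287-07-11
:: 2287-07-11

Answer: {vetuko/, vetuko/do_ast/, vetuko/do_ast/ze=taci, vetuko/trist=flatra}


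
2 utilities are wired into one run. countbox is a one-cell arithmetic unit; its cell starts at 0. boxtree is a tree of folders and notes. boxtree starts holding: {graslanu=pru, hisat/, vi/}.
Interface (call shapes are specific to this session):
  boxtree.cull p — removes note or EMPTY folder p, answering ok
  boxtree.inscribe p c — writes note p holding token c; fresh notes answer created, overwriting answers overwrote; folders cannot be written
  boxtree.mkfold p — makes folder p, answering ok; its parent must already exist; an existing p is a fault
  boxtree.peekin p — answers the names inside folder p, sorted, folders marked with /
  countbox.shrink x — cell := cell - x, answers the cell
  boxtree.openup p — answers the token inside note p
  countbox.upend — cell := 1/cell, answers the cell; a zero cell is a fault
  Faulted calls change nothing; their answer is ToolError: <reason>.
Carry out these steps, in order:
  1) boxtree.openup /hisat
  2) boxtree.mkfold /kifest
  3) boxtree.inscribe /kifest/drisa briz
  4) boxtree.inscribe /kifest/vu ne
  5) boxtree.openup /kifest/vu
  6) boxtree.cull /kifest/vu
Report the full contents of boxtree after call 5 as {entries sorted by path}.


·→ boxtree.openup(/hisat)
·← ToolError: is a directory
·→ boxtree.mkfold(/kifest)
·← ok
·→ boxtree.inscribe(/kifest/drisa, briz)
·← created
·→ boxtree.inscribe(/kifest/vu, ne)
·← created
·→ boxtree.openup(/kifest/vu)
·← ne
·→ boxtree.cull(/kifest/vu)
·← ok

Answer: {graslanu=pru, hisat/, kifest/, kifest/drisa=briz, kifest/vu=ne, vi/}


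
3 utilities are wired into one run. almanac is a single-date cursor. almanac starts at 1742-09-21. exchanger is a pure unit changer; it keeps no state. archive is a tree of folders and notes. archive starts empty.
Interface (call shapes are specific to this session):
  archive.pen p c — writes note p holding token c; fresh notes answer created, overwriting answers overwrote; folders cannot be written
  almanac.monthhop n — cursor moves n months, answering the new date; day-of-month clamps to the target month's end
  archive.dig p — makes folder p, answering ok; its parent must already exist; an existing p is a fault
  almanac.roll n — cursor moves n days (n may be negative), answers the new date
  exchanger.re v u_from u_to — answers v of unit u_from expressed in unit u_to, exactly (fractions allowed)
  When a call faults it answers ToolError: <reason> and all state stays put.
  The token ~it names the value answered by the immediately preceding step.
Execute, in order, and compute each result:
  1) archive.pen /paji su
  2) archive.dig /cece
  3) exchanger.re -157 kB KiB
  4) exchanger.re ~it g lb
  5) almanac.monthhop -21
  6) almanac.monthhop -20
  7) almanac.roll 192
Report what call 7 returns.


Answer: 1739-10-30

Derivation:
CALL pen[p→/paji; c→su]
RET  created
CALL dig[p→/cece]
RET  ok
CALL re[v→-157; u_from→kB; u_to→KiB]
RET  -19625/128
CALL re[v→~it; u_from→g; u_to→lb]
RET  -61328125/181436948
CALL monthhop[n→-21]
RET  1740-12-21
CALL monthhop[n→-20]
RET  1739-04-21
CALL roll[n→192]
RET  1739-10-30


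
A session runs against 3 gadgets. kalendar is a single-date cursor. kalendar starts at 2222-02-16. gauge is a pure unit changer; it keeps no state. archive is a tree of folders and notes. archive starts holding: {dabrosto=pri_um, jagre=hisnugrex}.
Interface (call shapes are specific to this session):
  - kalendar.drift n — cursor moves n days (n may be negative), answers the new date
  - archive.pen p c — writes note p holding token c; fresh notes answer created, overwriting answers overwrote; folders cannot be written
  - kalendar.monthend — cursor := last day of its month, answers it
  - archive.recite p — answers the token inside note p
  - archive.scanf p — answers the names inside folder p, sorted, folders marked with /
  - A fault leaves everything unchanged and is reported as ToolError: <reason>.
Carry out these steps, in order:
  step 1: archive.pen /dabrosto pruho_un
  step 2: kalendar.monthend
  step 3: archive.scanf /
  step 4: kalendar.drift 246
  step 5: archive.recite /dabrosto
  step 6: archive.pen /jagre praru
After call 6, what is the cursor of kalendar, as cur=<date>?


-> pen(p='/dabrosto', c='pruho_un')
<- overwrote
-> monthend()
<- 2222-02-28
-> scanf(p='/')
<- [dabrosto, jagre]
-> drift(n='246')
<- 2222-11-01
-> recite(p='/dabrosto')
<- pruho_un
-> pen(p='/jagre', c='praru')
<- overwrote

Answer: cur=2222-11-01


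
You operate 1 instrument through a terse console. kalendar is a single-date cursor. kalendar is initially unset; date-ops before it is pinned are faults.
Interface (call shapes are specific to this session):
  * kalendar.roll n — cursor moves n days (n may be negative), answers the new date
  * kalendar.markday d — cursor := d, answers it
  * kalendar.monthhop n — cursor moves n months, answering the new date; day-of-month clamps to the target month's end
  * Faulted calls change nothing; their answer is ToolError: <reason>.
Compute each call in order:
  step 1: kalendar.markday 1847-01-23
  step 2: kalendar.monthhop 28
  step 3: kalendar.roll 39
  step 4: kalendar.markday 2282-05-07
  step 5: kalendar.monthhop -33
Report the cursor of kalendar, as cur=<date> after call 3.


Invoking kalendar.markday on d=1847-01-23, and get 1847-01-23.
Using kalendar.monthhop on n=28, and get 1849-05-23.
Next I call kalendar.roll on n=39, yielding 1849-07-01.
Now I run kalendar.markday on d=2282-05-07, giving 2282-05-07.
Invoking kalendar.monthhop on n=-33, and observe 2279-08-07.

Answer: cur=1849-07-01


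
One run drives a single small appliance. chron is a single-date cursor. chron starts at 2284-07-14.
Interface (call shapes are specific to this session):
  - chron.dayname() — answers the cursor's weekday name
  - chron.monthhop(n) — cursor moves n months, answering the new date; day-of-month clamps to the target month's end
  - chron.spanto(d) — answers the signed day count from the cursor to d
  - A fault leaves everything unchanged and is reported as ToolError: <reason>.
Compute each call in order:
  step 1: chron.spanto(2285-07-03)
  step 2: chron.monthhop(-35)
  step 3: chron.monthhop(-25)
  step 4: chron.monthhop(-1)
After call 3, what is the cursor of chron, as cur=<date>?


==> spanto(d='2285-07-03')
<== 354
==> monthhop(n='-35')
<== 2281-08-14
==> monthhop(n='-25')
<== 2279-07-14
==> monthhop(n='-1')
<== 2279-06-14

Answer: cur=2279-07-14


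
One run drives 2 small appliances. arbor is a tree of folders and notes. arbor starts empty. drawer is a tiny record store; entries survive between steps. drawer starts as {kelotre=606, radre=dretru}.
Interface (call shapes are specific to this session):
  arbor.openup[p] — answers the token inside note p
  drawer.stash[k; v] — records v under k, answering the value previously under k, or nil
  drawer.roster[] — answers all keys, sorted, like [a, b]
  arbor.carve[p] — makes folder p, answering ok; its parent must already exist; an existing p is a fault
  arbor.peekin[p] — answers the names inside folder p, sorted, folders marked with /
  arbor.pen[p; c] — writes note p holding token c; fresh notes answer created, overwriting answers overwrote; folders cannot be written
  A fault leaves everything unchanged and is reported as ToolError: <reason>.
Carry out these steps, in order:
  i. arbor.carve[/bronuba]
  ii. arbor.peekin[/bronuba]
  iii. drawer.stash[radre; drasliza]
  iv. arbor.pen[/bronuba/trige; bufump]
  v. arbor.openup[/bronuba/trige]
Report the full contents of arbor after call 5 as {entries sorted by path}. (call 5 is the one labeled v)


[in] arbor.carve p=/bronuba
= ok
[in] arbor.peekin p=/bronuba
= []
[in] drawer.stash k=radre v=drasliza
= dretru
[in] arbor.pen p=/bronuba/trige c=bufump
= created
[in] arbor.openup p=/bronuba/trige
= bufump

Answer: {bronuba/, bronuba/trige=bufump}


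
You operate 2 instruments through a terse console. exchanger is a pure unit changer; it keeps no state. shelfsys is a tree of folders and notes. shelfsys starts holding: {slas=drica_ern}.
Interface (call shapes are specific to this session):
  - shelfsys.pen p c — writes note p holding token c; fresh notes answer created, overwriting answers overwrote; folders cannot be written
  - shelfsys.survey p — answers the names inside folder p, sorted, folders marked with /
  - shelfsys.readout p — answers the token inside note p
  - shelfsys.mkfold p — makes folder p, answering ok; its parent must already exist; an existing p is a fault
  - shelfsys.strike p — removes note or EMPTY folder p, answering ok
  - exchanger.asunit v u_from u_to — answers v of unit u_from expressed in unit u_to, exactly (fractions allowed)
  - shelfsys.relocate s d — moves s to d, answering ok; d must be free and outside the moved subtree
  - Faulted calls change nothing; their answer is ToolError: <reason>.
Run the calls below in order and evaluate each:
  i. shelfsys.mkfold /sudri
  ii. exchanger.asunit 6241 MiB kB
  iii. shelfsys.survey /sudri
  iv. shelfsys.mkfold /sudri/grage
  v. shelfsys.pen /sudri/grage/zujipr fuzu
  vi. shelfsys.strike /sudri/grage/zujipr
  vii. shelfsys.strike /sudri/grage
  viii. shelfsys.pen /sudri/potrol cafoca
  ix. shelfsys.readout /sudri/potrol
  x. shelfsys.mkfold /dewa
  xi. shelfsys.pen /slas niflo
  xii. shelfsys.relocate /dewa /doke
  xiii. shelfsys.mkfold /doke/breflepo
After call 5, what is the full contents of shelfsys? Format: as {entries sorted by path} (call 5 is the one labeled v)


Answer: {slas=drica_ern, sudri/, sudri/grage/, sudri/grage/zujipr=fuzu}

Derivation:
% 1. shelfsys.mkfold(/sudri) => ok
% 2. exchanger.asunit(6241, MiB, kB) => 818020352/125
% 3. shelfsys.survey(/sudri) => []
% 4. shelfsys.mkfold(/sudri/grage) => ok
% 5. shelfsys.pen(/sudri/grage/zujipr, fuzu) => created
% 6. shelfsys.strike(/sudri/grage/zujipr) => ok
% 7. shelfsys.strike(/sudri/grage) => ok
% 8. shelfsys.pen(/sudri/potrol, cafoca) => created
% 9. shelfsys.readout(/sudri/potrol) => cafoca
% 10. shelfsys.mkfold(/dewa) => ok
% 11. shelfsys.pen(/slas, niflo) => overwrote
% 12. shelfsys.relocate(/dewa, /doke) => ok
% 13. shelfsys.mkfold(/doke/breflepo) => ok


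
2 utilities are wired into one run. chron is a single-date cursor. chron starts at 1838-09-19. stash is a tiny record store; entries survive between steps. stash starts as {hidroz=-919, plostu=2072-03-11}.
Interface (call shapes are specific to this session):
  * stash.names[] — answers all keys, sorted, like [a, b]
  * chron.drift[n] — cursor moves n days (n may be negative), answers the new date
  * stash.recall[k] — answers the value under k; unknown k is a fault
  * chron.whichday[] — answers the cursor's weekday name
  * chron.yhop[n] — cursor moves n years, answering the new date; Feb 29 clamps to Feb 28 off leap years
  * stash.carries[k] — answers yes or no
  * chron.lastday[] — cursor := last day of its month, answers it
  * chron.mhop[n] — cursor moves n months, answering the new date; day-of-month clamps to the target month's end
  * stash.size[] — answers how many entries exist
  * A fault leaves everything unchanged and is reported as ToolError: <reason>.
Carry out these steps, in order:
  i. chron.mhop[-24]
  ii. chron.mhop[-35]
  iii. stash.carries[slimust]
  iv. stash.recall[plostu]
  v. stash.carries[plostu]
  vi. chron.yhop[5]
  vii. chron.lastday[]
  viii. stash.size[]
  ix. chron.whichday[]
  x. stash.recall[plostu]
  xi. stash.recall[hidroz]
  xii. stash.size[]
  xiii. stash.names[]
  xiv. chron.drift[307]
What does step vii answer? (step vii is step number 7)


I invoke chron.mhop passing n='-24', — result: 1836-09-19.
I call chron.mhop passing n='-35', which returns 1833-10-19.
Now I run stash.carries passing k='slimust', and observe no.
I use stash.recall passing k='plostu', which returns 2072-03-11.
I run stash.carries passing k='plostu', which returns yes.
Then chron.yhop passing n='5', and observe 1838-10-19.
Calling chron.lastday(), yielding 1838-10-31.
I invoke stash.size(), — result: 2.
Using chron.whichday(), which returns Wednesday.
I use stash.recall passing k='plostu', yielding 2072-03-11.
I call stash.recall passing k='hidroz', yielding -919.
Using stash.size, which returns 2.
Using stash.names, which returns [hidroz, plostu].
Invoking chron.drift passing n='307': 1839-09-03.

Answer: 1838-10-31


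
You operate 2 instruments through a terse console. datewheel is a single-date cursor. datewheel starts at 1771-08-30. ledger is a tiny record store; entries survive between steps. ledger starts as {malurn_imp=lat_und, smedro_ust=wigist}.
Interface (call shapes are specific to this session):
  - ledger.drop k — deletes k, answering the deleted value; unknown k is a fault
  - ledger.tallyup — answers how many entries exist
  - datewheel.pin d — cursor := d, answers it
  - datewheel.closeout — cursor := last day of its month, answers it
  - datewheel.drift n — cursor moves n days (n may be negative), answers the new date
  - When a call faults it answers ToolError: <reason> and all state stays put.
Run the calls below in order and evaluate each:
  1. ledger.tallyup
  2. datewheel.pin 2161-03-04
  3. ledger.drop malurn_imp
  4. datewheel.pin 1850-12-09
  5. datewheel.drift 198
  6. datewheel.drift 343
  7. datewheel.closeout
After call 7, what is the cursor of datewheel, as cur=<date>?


Answer: cur=1852-06-30

Derivation:
→ ledger.tallyup()
← 2
→ datewheel.pin(d=2161-03-04)
← 2161-03-04
→ ledger.drop(k=malurn_imp)
← lat_und
→ datewheel.pin(d=1850-12-09)
← 1850-12-09
→ datewheel.drift(n=198)
← 1851-06-25
→ datewheel.drift(n=343)
← 1852-06-02
→ datewheel.closeout()
← 1852-06-30


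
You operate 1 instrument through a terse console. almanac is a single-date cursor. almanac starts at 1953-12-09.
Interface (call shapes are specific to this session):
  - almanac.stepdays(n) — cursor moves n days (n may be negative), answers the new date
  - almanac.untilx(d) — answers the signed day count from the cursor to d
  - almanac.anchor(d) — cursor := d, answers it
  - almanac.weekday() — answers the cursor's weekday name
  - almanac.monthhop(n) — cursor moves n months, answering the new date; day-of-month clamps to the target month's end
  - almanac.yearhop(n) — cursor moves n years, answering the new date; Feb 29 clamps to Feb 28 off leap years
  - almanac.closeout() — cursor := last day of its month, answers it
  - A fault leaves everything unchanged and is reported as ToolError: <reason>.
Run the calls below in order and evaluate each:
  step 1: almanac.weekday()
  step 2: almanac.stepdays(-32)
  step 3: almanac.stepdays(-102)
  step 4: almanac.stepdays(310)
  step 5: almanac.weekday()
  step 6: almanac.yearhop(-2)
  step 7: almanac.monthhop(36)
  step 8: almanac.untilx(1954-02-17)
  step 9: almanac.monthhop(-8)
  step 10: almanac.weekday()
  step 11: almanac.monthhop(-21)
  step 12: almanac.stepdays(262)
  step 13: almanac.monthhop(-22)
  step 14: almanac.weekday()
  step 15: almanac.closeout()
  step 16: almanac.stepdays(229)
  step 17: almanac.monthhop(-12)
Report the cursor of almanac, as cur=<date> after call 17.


% almanac.weekday
= Wednesday
% almanac.stepdays n=-32
= 1953-11-07
% almanac.stepdays n=-102
= 1953-07-28
% almanac.stepdays n=310
= 1954-06-03
% almanac.weekday
= Thursday
% almanac.yearhop n=-2
= 1952-06-03
% almanac.monthhop n=36
= 1955-06-03
% almanac.untilx d=1954-02-17
= -471
% almanac.monthhop n=-8
= 1954-10-03
% almanac.weekday
= Sunday
% almanac.monthhop n=-21
= 1953-01-03
% almanac.stepdays n=262
= 1953-09-22
% almanac.monthhop n=-22
= 1951-11-22
% almanac.weekday
= Thursday
% almanac.closeout
= 1951-11-30
% almanac.stepdays n=229
= 1952-07-16
% almanac.monthhop n=-12
= 1951-07-16

Answer: cur=1951-07-16


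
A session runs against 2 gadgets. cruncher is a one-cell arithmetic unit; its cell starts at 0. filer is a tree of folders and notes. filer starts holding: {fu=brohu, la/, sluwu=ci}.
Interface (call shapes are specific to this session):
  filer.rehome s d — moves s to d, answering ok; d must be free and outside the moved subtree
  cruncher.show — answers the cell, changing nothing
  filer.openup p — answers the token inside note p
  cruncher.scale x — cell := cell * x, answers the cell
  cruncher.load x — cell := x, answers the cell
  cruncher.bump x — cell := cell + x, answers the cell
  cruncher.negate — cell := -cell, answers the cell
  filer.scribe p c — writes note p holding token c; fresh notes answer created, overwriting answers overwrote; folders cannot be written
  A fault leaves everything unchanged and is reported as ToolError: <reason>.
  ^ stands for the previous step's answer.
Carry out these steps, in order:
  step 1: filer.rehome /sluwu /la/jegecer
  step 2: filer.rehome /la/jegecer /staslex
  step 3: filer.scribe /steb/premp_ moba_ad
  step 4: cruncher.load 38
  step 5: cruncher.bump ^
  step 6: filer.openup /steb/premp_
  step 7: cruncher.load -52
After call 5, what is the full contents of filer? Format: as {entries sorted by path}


Answer: {fu=brohu, la/, staslex=ci}

Derivation:
Next I call filer.rehome passing s=/sluwu, d=/la/jegecer, and observe ok.
Then filer.rehome passing s=/la/jegecer, d=/staslex, → ok.
Then filer.scribe passing p=/steb/premp_, c=moba_ad, giving ToolError: no parent.
I call cruncher.load passing x=38, — result: 38.
I call cruncher.bump passing x=^, and get 76.
I run filer.openup passing p=/steb/premp_, giving ToolError: not found.
Invoking cruncher.load passing x=-52, yielding -52.


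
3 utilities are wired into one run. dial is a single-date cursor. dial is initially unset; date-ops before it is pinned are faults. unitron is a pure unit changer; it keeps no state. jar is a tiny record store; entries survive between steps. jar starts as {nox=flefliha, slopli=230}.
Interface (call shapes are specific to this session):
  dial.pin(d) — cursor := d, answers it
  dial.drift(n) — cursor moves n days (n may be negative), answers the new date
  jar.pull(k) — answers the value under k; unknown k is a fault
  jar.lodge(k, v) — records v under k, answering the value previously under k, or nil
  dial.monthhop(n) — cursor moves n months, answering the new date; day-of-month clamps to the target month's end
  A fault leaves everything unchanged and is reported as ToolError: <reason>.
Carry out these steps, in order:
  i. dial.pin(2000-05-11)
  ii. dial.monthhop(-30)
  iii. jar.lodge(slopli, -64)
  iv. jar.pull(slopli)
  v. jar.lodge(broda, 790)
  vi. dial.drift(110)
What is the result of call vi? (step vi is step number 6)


Step: dial.pin[d=2000-05-11]
Result: 2000-05-11
Step: dial.monthhop[n=-30]
Result: 1997-11-11
Step: jar.lodge[k=slopli; v=-64]
Result: 230
Step: jar.pull[k=slopli]
Result: -64
Step: jar.lodge[k=broda; v=790]
Result: nil
Step: dial.drift[n=110]
Result: 1998-03-01

Answer: 1998-03-01


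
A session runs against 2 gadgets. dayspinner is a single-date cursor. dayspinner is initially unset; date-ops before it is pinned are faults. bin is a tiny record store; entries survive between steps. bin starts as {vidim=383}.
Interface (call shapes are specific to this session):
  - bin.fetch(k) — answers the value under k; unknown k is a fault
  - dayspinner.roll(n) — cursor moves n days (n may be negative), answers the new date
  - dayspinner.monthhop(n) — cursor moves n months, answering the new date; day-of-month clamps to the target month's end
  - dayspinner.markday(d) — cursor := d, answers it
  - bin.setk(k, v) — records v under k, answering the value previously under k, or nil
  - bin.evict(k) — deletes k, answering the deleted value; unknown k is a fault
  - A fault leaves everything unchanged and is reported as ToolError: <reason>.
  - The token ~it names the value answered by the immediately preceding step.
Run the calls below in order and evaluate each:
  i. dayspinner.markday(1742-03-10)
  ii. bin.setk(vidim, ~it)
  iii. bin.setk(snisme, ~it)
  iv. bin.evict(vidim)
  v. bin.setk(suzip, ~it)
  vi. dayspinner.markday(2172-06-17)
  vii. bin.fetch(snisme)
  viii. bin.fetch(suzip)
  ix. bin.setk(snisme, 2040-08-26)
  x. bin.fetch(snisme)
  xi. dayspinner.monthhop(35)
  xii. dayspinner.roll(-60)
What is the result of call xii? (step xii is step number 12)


Answer: 2175-03-18

Derivation:
$ markday 1742-03-10
:: 1742-03-10
$ setk vidim ~it
:: 383
$ setk snisme ~it
:: nil
$ evict vidim
:: 1742-03-10
$ setk suzip ~it
:: nil
$ markday 2172-06-17
:: 2172-06-17
$ fetch snisme
:: 383
$ fetch suzip
:: 1742-03-10
$ setk snisme 2040-08-26
:: 383
$ fetch snisme
:: 2040-08-26
$ monthhop 35
:: 2175-05-17
$ roll -60
:: 2175-03-18


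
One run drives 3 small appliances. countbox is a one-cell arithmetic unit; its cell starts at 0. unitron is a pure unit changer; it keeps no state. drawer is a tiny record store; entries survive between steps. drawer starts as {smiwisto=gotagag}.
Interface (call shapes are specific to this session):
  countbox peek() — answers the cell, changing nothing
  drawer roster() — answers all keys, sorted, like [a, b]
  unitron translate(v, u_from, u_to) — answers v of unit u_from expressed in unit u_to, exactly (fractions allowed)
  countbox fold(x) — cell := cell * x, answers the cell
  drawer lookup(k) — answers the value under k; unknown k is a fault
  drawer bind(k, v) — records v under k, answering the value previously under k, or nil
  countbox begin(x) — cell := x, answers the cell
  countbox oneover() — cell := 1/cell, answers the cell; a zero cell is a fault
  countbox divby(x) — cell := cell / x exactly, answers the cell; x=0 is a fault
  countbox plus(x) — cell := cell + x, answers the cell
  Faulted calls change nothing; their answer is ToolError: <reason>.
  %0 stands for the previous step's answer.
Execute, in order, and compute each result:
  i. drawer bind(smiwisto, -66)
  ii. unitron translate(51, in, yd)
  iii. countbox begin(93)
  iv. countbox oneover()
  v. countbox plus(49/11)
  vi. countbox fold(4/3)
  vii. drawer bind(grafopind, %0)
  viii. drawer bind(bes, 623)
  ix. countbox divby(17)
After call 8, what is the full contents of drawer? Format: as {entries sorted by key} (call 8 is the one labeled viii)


Answer: {bes=623, grafopind=18272/3069, smiwisto=-66}

Derivation:
Next I call drawer bind with k: smiwisto, v: -66, and see gotagag.
Next I call unitron translate with v: 51, u_from: in, u_to: yd, — result: 17/12.
I invoke countbox begin with x: 93: 93.
I run countbox oneover(), → 1/93.
Using countbox plus with x: 49/11, and see 4568/1023.
I try countbox fold with x: 4/3, yielding 18272/3069.
I call drawer bind with k: grafopind, v: %0, — result: nil.
I invoke drawer bind with k: bes, v: 623, and get nil.
I run countbox divby with x: 17, and get 18272/52173.


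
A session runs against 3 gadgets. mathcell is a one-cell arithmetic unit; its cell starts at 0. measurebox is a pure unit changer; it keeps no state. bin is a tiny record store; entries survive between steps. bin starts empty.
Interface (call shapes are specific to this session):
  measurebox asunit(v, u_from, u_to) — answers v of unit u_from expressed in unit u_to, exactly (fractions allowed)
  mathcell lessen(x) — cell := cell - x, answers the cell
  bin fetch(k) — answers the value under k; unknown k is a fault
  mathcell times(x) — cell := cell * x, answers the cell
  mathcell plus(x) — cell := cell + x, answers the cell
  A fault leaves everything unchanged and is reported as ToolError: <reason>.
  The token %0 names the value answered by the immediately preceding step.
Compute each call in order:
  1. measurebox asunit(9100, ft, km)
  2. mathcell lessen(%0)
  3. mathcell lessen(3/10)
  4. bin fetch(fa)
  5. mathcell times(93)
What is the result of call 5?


Answer: -3573153/12500

Derivation:
Next I call measurebox asunit(v: 9100, u_from: ft, u_to: km), → 34671/12500.
I try mathcell lessen(x: %0): -34671/12500.
I invoke mathcell lessen(x: 3/10), and observe -38421/12500.
Using bin fetch(k: fa), yielding ToolError: no such key fa.
I try mathcell times(x: 93), giving -3573153/12500.


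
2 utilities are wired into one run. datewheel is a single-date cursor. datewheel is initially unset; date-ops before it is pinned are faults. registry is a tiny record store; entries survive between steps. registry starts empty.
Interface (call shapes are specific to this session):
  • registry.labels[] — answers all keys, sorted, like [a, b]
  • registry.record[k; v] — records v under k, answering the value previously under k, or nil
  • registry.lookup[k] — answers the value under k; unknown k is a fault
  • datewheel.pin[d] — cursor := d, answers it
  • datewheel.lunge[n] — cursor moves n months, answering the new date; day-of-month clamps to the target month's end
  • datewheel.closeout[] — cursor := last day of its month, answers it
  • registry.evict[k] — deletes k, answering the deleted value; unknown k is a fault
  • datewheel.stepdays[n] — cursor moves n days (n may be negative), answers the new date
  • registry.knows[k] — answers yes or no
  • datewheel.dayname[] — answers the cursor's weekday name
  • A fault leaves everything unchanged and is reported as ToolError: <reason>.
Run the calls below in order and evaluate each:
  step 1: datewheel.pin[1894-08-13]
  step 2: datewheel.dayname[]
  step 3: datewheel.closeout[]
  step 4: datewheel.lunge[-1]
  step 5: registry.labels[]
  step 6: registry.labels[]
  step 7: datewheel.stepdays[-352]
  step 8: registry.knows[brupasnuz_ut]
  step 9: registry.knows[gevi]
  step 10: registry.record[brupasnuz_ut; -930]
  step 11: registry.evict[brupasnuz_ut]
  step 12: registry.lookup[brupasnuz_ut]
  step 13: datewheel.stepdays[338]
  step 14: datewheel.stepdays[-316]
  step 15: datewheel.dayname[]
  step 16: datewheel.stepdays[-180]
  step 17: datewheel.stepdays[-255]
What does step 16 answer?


Step: datewheel.pin[d→1894-08-13]
Result: 1894-08-13
Step: datewheel.dayname[]
Result: Monday
Step: datewheel.closeout[]
Result: 1894-08-31
Step: datewheel.lunge[n→-1]
Result: 1894-07-31
Step: registry.labels[]
Result: []
Step: registry.labels[]
Result: []
Step: datewheel.stepdays[n→-352]
Result: 1893-08-13
Step: registry.knows[k→brupasnuz_ut]
Result: no
Step: registry.knows[k→gevi]
Result: no
Step: registry.record[k→brupasnuz_ut; v→-930]
Result: nil
Step: registry.evict[k→brupasnuz_ut]
Result: -930
Step: registry.lookup[k→brupasnuz_ut]
Result: ToolError: no such key brupasnuz_ut
Step: datewheel.stepdays[n→338]
Result: 1894-07-17
Step: datewheel.stepdays[n→-316]
Result: 1893-09-04
Step: datewheel.dayname[]
Result: Monday
Step: datewheel.stepdays[n→-180]
Result: 1893-03-08
Step: datewheel.stepdays[n→-255]
Result: 1892-06-26

Answer: 1893-03-08


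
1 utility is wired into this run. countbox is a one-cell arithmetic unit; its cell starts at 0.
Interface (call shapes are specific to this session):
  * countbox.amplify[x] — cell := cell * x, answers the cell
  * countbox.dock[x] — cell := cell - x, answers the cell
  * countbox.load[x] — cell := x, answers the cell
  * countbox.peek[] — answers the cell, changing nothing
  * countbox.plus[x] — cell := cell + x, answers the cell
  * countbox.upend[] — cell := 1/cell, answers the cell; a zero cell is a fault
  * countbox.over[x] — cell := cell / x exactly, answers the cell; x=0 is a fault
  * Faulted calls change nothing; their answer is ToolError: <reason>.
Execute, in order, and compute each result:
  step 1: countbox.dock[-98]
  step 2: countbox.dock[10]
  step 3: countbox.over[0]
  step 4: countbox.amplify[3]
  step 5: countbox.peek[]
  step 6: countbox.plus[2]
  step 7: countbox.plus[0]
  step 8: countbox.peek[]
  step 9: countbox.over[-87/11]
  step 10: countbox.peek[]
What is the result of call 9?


I try countbox.dock(x=-98), and observe 98.
Next I call countbox.dock(x=10), → 88.
Using countbox.over(x=0), which returns ToolError: division by zero.
Invoking countbox.amplify(x=3), and see 264.
I try countbox.peek, — result: 264.
Now I run countbox.plus(x=2), — result: 266.
Using countbox.plus(x=0): 266.
Now I run countbox.peek, and observe 266.
I use countbox.over(x=-87/11), → -2926/87.
Now I run countbox.peek, yielding -2926/87.

Answer: -2926/87


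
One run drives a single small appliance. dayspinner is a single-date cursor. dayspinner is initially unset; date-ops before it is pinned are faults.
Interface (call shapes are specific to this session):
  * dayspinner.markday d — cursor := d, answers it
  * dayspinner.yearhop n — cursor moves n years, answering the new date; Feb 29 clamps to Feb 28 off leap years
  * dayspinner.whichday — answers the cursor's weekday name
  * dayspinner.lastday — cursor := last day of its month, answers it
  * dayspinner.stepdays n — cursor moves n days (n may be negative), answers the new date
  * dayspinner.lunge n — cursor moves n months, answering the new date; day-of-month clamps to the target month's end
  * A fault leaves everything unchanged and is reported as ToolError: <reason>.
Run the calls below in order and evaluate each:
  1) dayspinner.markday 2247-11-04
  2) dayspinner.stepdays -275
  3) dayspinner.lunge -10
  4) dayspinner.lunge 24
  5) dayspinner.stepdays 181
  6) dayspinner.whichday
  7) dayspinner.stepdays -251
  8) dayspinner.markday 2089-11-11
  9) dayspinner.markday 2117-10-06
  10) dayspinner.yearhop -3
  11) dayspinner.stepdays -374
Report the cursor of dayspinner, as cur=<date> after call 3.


I use dayspinner.markday(d=2247-11-04), giving 2247-11-04.
I try dayspinner.stepdays(n=-275), and get 2247-02-02.
Using dayspinner.lunge(n=-10), and observe 2246-04-02.
Then dayspinner.lunge(n=24), and get 2248-04-02.
Calling dayspinner.stepdays(n=181), giving 2248-09-30.
Next I call dayspinner.whichday, → Saturday.
Invoking dayspinner.stepdays(n=-251), and see 2248-01-23.
Now I run dayspinner.markday(d=2089-11-11), — result: 2089-11-11.
Calling dayspinner.markday(d=2117-10-06), and get 2117-10-06.
Invoking dayspinner.yearhop(n=-3), and see 2114-10-06.
Calling dayspinner.stepdays(n=-374), which returns 2113-09-27.

Answer: cur=2246-04-02


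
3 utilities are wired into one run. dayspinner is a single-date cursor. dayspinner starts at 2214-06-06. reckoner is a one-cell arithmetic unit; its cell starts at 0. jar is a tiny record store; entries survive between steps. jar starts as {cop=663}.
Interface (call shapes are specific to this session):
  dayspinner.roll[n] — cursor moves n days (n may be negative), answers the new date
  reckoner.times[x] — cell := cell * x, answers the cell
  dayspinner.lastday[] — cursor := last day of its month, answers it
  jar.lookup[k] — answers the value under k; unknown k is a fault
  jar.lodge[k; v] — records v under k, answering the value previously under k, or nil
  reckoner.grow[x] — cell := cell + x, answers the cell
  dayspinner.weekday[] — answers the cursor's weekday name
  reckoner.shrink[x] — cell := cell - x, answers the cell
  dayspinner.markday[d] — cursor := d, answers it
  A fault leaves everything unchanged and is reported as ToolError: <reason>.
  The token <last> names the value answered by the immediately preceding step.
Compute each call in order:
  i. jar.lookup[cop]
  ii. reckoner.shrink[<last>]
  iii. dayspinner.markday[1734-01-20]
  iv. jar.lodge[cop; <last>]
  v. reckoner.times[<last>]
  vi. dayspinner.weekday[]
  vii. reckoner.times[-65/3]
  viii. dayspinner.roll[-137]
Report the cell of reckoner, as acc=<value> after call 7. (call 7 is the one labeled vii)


CALL lookup[k: cop]
RET  663
CALL shrink[x: <last>]
RET  -663
CALL markday[d: 1734-01-20]
RET  1734-01-20
CALL lodge[k: cop; v: <last>]
RET  663
CALL times[x: <last>]
RET  -439569
CALL weekday[]
RET  Wednesday
CALL times[x: -65/3]
RET  9523995
CALL roll[n: -137]
RET  1733-09-05

Answer: acc=9523995


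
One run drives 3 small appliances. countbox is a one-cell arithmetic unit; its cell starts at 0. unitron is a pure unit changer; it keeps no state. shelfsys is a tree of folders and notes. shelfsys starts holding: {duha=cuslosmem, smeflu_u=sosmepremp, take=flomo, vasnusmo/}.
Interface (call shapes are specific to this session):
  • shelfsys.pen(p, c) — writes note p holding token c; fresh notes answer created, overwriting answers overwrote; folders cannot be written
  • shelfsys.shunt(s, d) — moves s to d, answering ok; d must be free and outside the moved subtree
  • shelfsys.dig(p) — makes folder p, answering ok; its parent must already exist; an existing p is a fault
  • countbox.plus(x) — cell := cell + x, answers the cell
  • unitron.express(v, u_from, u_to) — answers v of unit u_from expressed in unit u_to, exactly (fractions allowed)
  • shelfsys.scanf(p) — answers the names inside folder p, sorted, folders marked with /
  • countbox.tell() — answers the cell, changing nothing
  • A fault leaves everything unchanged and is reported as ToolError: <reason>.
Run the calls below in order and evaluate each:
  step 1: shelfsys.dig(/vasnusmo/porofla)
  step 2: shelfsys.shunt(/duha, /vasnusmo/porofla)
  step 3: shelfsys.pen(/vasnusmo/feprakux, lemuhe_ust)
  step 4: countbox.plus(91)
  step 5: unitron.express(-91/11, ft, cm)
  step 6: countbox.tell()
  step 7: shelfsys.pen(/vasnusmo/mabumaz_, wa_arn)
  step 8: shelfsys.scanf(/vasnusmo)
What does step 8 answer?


Answer: [feprakux, mabumaz_, porofla/]

Derivation:
I run shelfsys.dig on p=/vasnusmo/porofla, and see ok.
I try shelfsys.shunt on s=/duha, d=/vasnusmo/porofla, and observe ToolError: exists.
I use shelfsys.pen on p=/vasnusmo/feprakux, c=lemuhe_ust, and observe created.
Calling countbox.plus on x=91, → 91.
I run unitron.express on v=-91/11, u_from=ft, u_to=cm, and observe -69342/275.
I invoke countbox.tell, — result: 91.
Now I run shelfsys.pen on p=/vasnusmo/mabumaz_, c=wa_arn, — result: created.
I try shelfsys.scanf on p=/vasnusmo, giving [feprakux, mabumaz_, porofla/].
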